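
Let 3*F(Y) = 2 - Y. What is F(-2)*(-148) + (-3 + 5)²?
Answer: -580/3 ≈ -193.33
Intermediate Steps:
F(Y) = ⅔ - Y/3 (F(Y) = (2 - Y)/3 = ⅔ - Y/3)
F(-2)*(-148) + (-3 + 5)² = (⅔ - ⅓*(-2))*(-148) + (-3 + 5)² = (⅔ + ⅔)*(-148) + 2² = (4/3)*(-148) + 4 = -592/3 + 4 = -580/3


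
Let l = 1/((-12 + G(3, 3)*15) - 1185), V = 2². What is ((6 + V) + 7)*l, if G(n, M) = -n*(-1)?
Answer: -17/1152 ≈ -0.014757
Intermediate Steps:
G(n, M) = n
V = 4
l = -1/1152 (l = 1/((-12 + 3*15) - 1185) = 1/((-12 + 45) - 1185) = 1/(33 - 1185) = 1/(-1152) = -1/1152 ≈ -0.00086806)
((6 + V) + 7)*l = ((6 + 4) + 7)*(-1/1152) = (10 + 7)*(-1/1152) = 17*(-1/1152) = -17/1152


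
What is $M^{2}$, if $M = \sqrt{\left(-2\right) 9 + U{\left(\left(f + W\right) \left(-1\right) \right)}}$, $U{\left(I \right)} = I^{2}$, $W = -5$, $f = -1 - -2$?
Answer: $-2$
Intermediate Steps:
$f = 1$ ($f = -1 + 2 = 1$)
$M = i \sqrt{2}$ ($M = \sqrt{\left(-2\right) 9 + \left(\left(1 - 5\right) \left(-1\right)\right)^{2}} = \sqrt{-18 + \left(\left(-4\right) \left(-1\right)\right)^{2}} = \sqrt{-18 + 4^{2}} = \sqrt{-18 + 16} = \sqrt{-2} = i \sqrt{2} \approx 1.4142 i$)
$M^{2} = \left(i \sqrt{2}\right)^{2} = -2$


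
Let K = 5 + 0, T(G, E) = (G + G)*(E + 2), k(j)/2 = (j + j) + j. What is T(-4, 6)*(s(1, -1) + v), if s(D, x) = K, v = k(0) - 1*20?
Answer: 960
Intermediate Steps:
k(j) = 6*j (k(j) = 2*((j + j) + j) = 2*(2*j + j) = 2*(3*j) = 6*j)
v = -20 (v = 6*0 - 1*20 = 0 - 20 = -20)
T(G, E) = 2*G*(2 + E) (T(G, E) = (2*G)*(2 + E) = 2*G*(2 + E))
K = 5
s(D, x) = 5
T(-4, 6)*(s(1, -1) + v) = (2*(-4)*(2 + 6))*(5 - 20) = (2*(-4)*8)*(-15) = -64*(-15) = 960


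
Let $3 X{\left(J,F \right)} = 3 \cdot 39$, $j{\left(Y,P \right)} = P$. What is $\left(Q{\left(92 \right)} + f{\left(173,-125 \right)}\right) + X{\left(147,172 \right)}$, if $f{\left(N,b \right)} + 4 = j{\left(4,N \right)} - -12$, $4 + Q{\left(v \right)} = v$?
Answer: $308$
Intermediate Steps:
$Q{\left(v \right)} = -4 + v$
$X{\left(J,F \right)} = 39$ ($X{\left(J,F \right)} = \frac{3 \cdot 39}{3} = \frac{1}{3} \cdot 117 = 39$)
$f{\left(N,b \right)} = 8 + N$ ($f{\left(N,b \right)} = -4 + \left(N - -12\right) = -4 + \left(N + 12\right) = -4 + \left(12 + N\right) = 8 + N$)
$\left(Q{\left(92 \right)} + f{\left(173,-125 \right)}\right) + X{\left(147,172 \right)} = \left(\left(-4 + 92\right) + \left(8 + 173\right)\right) + 39 = \left(88 + 181\right) + 39 = 269 + 39 = 308$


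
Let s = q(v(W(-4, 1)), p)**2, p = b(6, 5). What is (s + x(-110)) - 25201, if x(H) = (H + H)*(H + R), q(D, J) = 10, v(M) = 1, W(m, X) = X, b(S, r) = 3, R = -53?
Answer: 10759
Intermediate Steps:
p = 3
x(H) = 2*H*(-53 + H) (x(H) = (H + H)*(H - 53) = (2*H)*(-53 + H) = 2*H*(-53 + H))
s = 100 (s = 10**2 = 100)
(s + x(-110)) - 25201 = (100 + 2*(-110)*(-53 - 110)) - 25201 = (100 + 2*(-110)*(-163)) - 25201 = (100 + 35860) - 25201 = 35960 - 25201 = 10759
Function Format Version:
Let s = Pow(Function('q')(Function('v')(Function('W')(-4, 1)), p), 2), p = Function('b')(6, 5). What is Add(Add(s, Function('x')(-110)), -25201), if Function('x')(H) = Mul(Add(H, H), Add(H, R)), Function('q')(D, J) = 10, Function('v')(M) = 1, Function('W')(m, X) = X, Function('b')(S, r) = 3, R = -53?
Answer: 10759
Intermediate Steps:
p = 3
Function('x')(H) = Mul(2, H, Add(-53, H)) (Function('x')(H) = Mul(Add(H, H), Add(H, -53)) = Mul(Mul(2, H), Add(-53, H)) = Mul(2, H, Add(-53, H)))
s = 100 (s = Pow(10, 2) = 100)
Add(Add(s, Function('x')(-110)), -25201) = Add(Add(100, Mul(2, -110, Add(-53, -110))), -25201) = Add(Add(100, Mul(2, -110, -163)), -25201) = Add(Add(100, 35860), -25201) = Add(35960, -25201) = 10759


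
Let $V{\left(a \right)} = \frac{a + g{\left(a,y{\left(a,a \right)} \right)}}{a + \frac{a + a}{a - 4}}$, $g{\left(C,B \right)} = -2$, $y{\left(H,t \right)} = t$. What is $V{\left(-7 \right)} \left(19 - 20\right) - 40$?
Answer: $- \frac{291}{7} \approx -41.571$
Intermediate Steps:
$V{\left(a \right)} = \frac{-2 + a}{a + \frac{2 a}{-4 + a}}$ ($V{\left(a \right)} = \frac{a - 2}{a + \frac{a + a}{a - 4}} = \frac{-2 + a}{a + \frac{2 a}{-4 + a}}$)
$V{\left(-7 \right)} \left(19 - 20\right) - 40 = \frac{-4 - 7}{-7} \left(19 - 20\right) - 40 = \left(- \frac{1}{7}\right) \left(-11\right) \left(-1\right) - 40 = \frac{11}{7} \left(-1\right) - 40 = - \frac{11}{7} - 40 = - \frac{291}{7}$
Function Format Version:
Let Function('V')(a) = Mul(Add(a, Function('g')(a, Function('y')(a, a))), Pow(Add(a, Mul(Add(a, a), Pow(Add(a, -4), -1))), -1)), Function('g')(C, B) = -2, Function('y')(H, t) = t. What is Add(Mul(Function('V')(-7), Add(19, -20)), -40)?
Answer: Rational(-291, 7) ≈ -41.571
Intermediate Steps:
Function('V')(a) = Mul(Pow(Add(a, Mul(2, a, Pow(Add(-4, a), -1))), -1), Add(-2, a)) (Function('V')(a) = Mul(Add(a, -2), Pow(Add(a, Mul(Add(a, a), Pow(Add(a, -4), -1))), -1)) = Mul(Add(-2, a), Pow(Add(a, Mul(Mul(2, a), Pow(Add(-4, a), -1))), -1)) = Mul(Add(-2, a), Pow(Add(a, Mul(2, a, Pow(Add(-4, a), -1))), -1)) = Mul(Pow(Add(a, Mul(2, a, Pow(Add(-4, a), -1))), -1), Add(-2, a)))
Add(Mul(Function('V')(-7), Add(19, -20)), -40) = Add(Mul(Mul(Pow(-7, -1), Add(-4, -7)), Add(19, -20)), -40) = Add(Mul(Mul(Rational(-1, 7), -11), -1), -40) = Add(Mul(Rational(11, 7), -1), -40) = Add(Rational(-11, 7), -40) = Rational(-291, 7)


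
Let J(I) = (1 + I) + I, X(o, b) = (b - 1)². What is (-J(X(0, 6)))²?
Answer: 2601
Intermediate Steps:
X(o, b) = (-1 + b)²
J(I) = 1 + 2*I
(-J(X(0, 6)))² = (-(1 + 2*(-1 + 6)²))² = (-(1 + 2*5²))² = (-(1 + 2*25))² = (-(1 + 50))² = (-1*51)² = (-51)² = 2601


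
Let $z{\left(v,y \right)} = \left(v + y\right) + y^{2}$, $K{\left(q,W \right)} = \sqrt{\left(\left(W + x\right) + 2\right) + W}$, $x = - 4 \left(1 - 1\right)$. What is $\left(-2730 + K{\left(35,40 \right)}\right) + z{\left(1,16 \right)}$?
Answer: $-2457 + \sqrt{82} \approx -2447.9$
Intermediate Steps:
$x = 0$ ($x = \left(-4\right) 0 = 0$)
$K{\left(q,W \right)} = \sqrt{2 + 2 W}$ ($K{\left(q,W \right)} = \sqrt{\left(\left(W + 0\right) + 2\right) + W} = \sqrt{\left(W + 2\right) + W} = \sqrt{\left(2 + W\right) + W} = \sqrt{2 + 2 W}$)
$z{\left(v,y \right)} = v + y + y^{2}$
$\left(-2730 + K{\left(35,40 \right)}\right) + z{\left(1,16 \right)} = \left(-2730 + \sqrt{2 + 2 \cdot 40}\right) + \left(1 + 16 + 16^{2}\right) = \left(-2730 + \sqrt{2 + 80}\right) + \left(1 + 16 + 256\right) = \left(-2730 + \sqrt{82}\right) + 273 = -2457 + \sqrt{82}$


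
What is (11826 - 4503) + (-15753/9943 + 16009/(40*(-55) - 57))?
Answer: 2690873465/367891 ≈ 7314.3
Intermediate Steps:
(11826 - 4503) + (-15753/9943 + 16009/(40*(-55) - 57)) = 7323 + (-15753*1/9943 + 16009/(-2200 - 57)) = 7323 + (-15753/9943 + 16009/(-2257)) = 7323 + (-15753/9943 + 16009*(-1/2257)) = 7323 + (-15753/9943 - 16009/2257) = 7323 - 3192328/367891 = 2690873465/367891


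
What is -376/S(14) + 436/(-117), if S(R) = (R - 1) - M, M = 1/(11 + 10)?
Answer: -130303/3978 ≈ -32.756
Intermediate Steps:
M = 1/21 ≈ 0.047619
S(R) = -22/21 + R (S(R) = (R - 1) - 1*1/21 = (-1 + R) - 1/21 = -22/21 + R)
-376/S(14) + 436/(-117) = -376/(-22/21 + 14) + 436/(-117) = -376/272/21 + 436*(-1/117) = -376*21/272 - 436/117 = -987/34 - 436/117 = -130303/3978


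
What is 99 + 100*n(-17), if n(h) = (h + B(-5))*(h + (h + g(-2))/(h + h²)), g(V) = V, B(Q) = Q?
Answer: 1280191/34 ≈ 37653.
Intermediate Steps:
n(h) = (-5 + h)*(h + (-2 + h)/(h + h²)) (n(h) = (h - 5)*(h + (h - 2)/(h + h²)) = (-5 + h)*(h + (-2 + h)/(h + h²)))
99 + 100*n(-17) = 99 + 100*((10 + (-17)⁴ - 7*(-17) - 4*(-17)² - 4*(-17)³)/((-17)*(1 - 17))) = 99 + 100*(-1/17*(10 + 83521 + 119 - 4*289 - 4*(-4913))/(-16)) = 99 + 100*(-1/17*(-1/16)*(10 + 83521 + 119 - 1156 + 19652)) = 99 + 100*(-1/17*(-1/16)*102146) = 99 + 100*(51073/136) = 99 + 1276825/34 = 1280191/34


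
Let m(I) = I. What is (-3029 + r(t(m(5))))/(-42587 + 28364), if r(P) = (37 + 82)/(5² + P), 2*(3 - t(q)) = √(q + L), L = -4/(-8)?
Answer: 18937913/89050203 - 238*√22/89050203 ≈ 0.21265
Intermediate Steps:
L = ½ (L = -4*(-⅛) = ½ ≈ 0.50000)
t(q) = 3 - √(½ + q)/2 (t(q) = 3 - √(q + ½)/2 = 3 - √(½ + q)/2)
r(P) = 119/(25 + P)
(-3029 + r(t(m(5))))/(-42587 + 28364) = (-3029 + 119/(25 + (3 - √(2 + 4*5)/4)))/(-42587 + 28364) = (-3029 + 119/(25 + (3 - √(2 + 20)/4)))/(-14223) = (-3029 + 119/(25 + (3 - √22/4)))*(-1/14223) = (-3029 + 119/(28 - √22/4))*(-1/14223) = 3029/14223 - 119/(14223*(28 - √22/4))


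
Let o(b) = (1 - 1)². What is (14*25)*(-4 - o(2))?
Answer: -1400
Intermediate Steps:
o(b) = 0 (o(b) = 0² = 0)
(14*25)*(-4 - o(2)) = (14*25)*(-4 - 1*0) = 350*(-4 + 0) = 350*(-4) = -1400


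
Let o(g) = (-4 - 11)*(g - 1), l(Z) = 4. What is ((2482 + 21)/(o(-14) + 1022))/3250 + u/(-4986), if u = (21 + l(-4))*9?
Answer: -24983022/561305875 ≈ -0.044509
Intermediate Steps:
o(g) = 15 - 15*g (o(g) = -15*(-1 + g) = 15 - 15*g)
u = 225 (u = (21 + 4)*9 = 25*9 = 225)
((2482 + 21)/(o(-14) + 1022))/3250 + u/(-4986) = ((2482 + 21)/((15 - 15*(-14)) + 1022))/3250 + 225/(-4986) = (2503/((15 + 210) + 1022))*(1/3250) + 225*(-1/4986) = (2503/(225 + 1022))*(1/3250) - 25/554 = (2503/1247)*(1/3250) - 25/554 = 2503/4052750 - 25/554 = -24983022/561305875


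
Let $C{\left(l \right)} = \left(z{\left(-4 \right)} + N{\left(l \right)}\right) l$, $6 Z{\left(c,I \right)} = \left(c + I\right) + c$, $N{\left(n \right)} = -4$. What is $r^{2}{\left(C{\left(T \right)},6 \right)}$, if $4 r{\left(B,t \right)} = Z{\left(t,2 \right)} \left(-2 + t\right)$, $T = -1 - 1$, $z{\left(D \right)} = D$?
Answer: $\frac{49}{9} \approx 5.4444$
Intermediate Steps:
$T = -2$ ($T = -1 - 1 = -2$)
$Z{\left(c,I \right)} = \frac{c}{3} + \frac{I}{6}$ ($Z{\left(c,I \right)} = \frac{\left(c + I\right) + c}{6} = \frac{\left(I + c\right) + c}{6} = \frac{I + 2 c}{6} = \frac{c}{3} + \frac{I}{6}$)
$C{\left(l \right)} = - 8 l$ ($C{\left(l \right)} = \left(-4 - 4\right) l = - 8 l$)
$r{\left(B,t \right)} = \frac{\left(-2 + t\right) \left(\frac{1}{3} + \frac{t}{3}\right)}{4}$ ($r{\left(B,t \right)} = \frac{\left(\frac{t}{3} + \frac{1}{6} \cdot 2\right) \left(-2 + t\right)}{4} = \frac{\left(\frac{t}{3} + \frac{1}{3}\right) \left(-2 + t\right)}{4} = \frac{\left(\frac{1}{3} + \frac{t}{3}\right) \left(-2 + t\right)}{4} = \frac{\left(-2 + t\right) \left(\frac{1}{3} + \frac{t}{3}\right)}{4}$)
$r^{2}{\left(C{\left(T \right)},6 \right)} = \left(\frac{\left(1 + 6\right) \left(-2 + 6\right)}{12}\right)^{2} = \left(\frac{1}{12} \cdot 7 \cdot 4\right)^{2} = \left(\frac{7}{3}\right)^{2} = \frac{49}{9}$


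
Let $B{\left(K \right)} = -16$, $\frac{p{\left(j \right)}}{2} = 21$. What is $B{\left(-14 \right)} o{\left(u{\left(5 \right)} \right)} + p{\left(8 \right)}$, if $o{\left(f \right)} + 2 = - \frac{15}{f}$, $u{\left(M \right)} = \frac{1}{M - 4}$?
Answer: $314$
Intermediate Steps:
$p{\left(j \right)} = 42$ ($p{\left(j \right)} = 2 \cdot 21 = 42$)
$u{\left(M \right)} = \frac{1}{-4 + M}$
$o{\left(f \right)} = -2 - \frac{15}{f}$
$B{\left(-14 \right)} o{\left(u{\left(5 \right)} \right)} + p{\left(8 \right)} = - 16 \left(-2 - \frac{15}{\frac{1}{-4 + 5}}\right) + 42 = - 16 \left(-2 - \frac{15}{1^{-1}}\right) + 42 = - 16 \left(-2 - \frac{15}{1}\right) + 42 = - 16 \left(-2 - 15\right) + 42 = \left(-16\right) \left(-17\right) + 42 = 272 + 42 = 314$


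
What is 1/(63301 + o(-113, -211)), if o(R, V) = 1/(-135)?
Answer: 135/8545634 ≈ 1.5798e-5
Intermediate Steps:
o(R, V) = -1/135
1/(63301 + o(-113, -211)) = 1/(63301 - 1/135) = 1/(8545634/135) = 135/8545634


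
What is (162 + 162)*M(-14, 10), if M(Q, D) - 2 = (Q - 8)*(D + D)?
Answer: -141912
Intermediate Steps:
M(Q, D) = 2 + 2*D*(-8 + Q) (M(Q, D) = 2 + (Q - 8)*(D + D) = 2 + (-8 + Q)*(2*D) = 2 + 2*D*(-8 + Q))
(162 + 162)*M(-14, 10) = (162 + 162)*(2 - 16*10 + 2*10*(-14)) = 324*(2 - 160 - 280) = 324*(-438) = -141912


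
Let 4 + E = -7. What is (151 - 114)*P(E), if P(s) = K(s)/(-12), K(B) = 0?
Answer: 0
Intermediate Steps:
E = -11 (E = -4 - 7 = -11)
P(s) = 0 (P(s) = 0/(-12) = 0*(-1/12) = 0)
(151 - 114)*P(E) = (151 - 114)*0 = 37*0 = 0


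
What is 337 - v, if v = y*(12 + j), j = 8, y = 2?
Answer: 297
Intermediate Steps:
v = 40 (v = 2*(12 + 8) = 2*20 = 40)
337 - v = 337 - 1*40 = 337 - 40 = 297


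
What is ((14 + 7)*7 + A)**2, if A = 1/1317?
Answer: 37480960000/1734489 ≈ 21609.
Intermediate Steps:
A = 1/1317 ≈ 0.00075930
((14 + 7)*7 + A)**2 = ((14 + 7)*7 + 1/1317)**2 = (21*7 + 1/1317)**2 = (147 + 1/1317)**2 = (193600/1317)**2 = 37480960000/1734489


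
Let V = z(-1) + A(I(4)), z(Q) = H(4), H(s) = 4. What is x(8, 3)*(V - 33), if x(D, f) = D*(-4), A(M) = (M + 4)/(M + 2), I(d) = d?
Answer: 2656/3 ≈ 885.33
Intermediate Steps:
z(Q) = 4
A(M) = (4 + M)/(2 + M)
x(D, f) = -4*D
V = 16/3 (V = 4 + (4 + 4)/(2 + 4) = 4 + 8/6 = 4 + (⅙)*8 = 4 + 4/3 = 16/3 ≈ 5.3333)
x(8, 3)*(V - 33) = (-4*8)*(16/3 - 33) = -32*(-83/3) = 2656/3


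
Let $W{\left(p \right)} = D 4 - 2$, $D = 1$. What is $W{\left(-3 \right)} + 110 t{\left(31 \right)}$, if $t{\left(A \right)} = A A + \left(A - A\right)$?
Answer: $105712$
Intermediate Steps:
$t{\left(A \right)} = A^{2}$ ($t{\left(A \right)} = A^{2} + 0 = A^{2}$)
$W{\left(p \right)} = 2$ ($W{\left(p \right)} = 1 \cdot 4 - 2 = 4 - 2 = 2$)
$W{\left(-3 \right)} + 110 t{\left(31 \right)} = 2 + 110 \cdot 31^{2} = 2 + 110 \cdot 961 = 2 + 105710 = 105712$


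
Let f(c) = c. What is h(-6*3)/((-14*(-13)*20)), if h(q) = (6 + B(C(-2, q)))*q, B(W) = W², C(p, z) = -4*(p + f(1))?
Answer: -99/910 ≈ -0.10879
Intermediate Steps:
C(p, z) = -4 - 4*p (C(p, z) = -4*(p + 1) = -4*(1 + p) = -4 - 4*p)
h(q) = 22*q (h(q) = (6 + (-4 - 4*(-2))²)*q = (6 + (-4 + 8)²)*q = (6 + 4²)*q = (6 + 16)*q = 22*q)
h(-6*3)/((-14*(-13)*20)) = (22*(-6*3))/((-14*(-13)*20)) = (22*(-18))/((182*20)) = -396/3640 = -396*1/3640 = -99/910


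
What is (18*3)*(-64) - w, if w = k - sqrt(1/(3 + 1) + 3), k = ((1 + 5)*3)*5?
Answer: -3546 + sqrt(13)/2 ≈ -3544.2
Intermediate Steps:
k = 90 (k = (6*3)*5 = 18*5 = 90)
w = 90 - sqrt(13)/2 (w = 90 - sqrt(1/(3 + 1) + 3) = 90 - sqrt(1/4 + 3) = 90 - sqrt(13/4) = 90 - sqrt(13)/2 ≈ 88.197)
(18*3)*(-64) - w = (18*3)*(-64) - (90 - sqrt(13)/2) = 54*(-64) + (-90 + sqrt(13)/2) = -3456 + (-90 + sqrt(13)/2) = -3546 + sqrt(13)/2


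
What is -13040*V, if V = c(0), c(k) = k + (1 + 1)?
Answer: -26080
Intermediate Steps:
c(k) = 2 + k (c(k) = k + 2 = 2 + k)
V = 2 (V = 2 + 0 = 2)
-13040*V = -13040*2 = -26080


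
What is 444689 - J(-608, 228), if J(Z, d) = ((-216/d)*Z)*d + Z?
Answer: 313969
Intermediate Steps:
J(Z, d) = -215*Z (J(Z, d) = (-216*Z/d)*d + Z = -216*Z + Z = -215*Z)
444689 - J(-608, 228) = 444689 - (-215)*(-608) = 444689 - 1*130720 = 444689 - 130720 = 313969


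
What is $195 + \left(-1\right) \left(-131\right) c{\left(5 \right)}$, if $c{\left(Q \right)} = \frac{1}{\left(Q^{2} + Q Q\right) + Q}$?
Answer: $\frac{10856}{55} \approx 197.38$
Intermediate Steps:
$c{\left(Q \right)} = \frac{1}{Q + 2 Q^{2}}$ ($c{\left(Q \right)} = \frac{1}{\left(Q^{2} + Q^{2}\right) + Q} = \frac{1}{2 Q^{2} + Q} = \frac{1}{Q + 2 Q^{2}}$)
$195 + \left(-1\right) \left(-131\right) c{\left(5 \right)} = 195 + \left(-1\right) \left(-131\right) \frac{1}{5 \left(1 + 2 \cdot 5\right)} = 195 + 131 \frac{1}{5 \left(1 + 10\right)} = 195 + 131 \frac{1}{5 \cdot 11} = 195 + 131 \cdot \frac{1}{5} \cdot \frac{1}{11} = 195 + 131 \cdot \frac{1}{55} = 195 + \frac{131}{55} = \frac{10856}{55}$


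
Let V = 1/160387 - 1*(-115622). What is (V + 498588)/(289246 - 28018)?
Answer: 2985190887/1269623492 ≈ 2.3512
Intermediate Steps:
V = 18544265715/160387 (V = 1/160387 + 115622 = 18544265715/160387 ≈ 1.1562e+5)
(V + 498588)/(289246 - 28018) = (18544265715/160387 + 498588)/(289246 - 28018) = (98511299271/160387)/261228 = (98511299271/160387)*(1/261228) = 2985190887/1269623492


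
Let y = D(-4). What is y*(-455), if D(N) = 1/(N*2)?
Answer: 455/8 ≈ 56.875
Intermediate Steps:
D(N) = 1/(2*N) (D(N) = (½)/N = 1/(2*N))
y = -⅛ (y = (½)/(-4) = (½)*(-¼) = -⅛ ≈ -0.12500)
y*(-455) = -⅛*(-455) = 455/8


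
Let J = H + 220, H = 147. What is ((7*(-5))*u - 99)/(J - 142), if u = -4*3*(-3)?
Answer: -151/25 ≈ -6.0400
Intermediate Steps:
u = 36 (u = -12*(-3) = 36)
J = 367 (J = 147 + 220 = 367)
((7*(-5))*u - 99)/(J - 142) = ((7*(-5))*36 - 99)/(367 - 142) = (-35*36 - 99)/225 = (-1260 - 99)*(1/225) = -1359*1/225 = -151/25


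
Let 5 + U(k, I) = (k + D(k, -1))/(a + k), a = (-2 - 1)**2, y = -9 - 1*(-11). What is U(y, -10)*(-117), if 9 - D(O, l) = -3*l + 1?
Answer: 5616/11 ≈ 510.55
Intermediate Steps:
D(O, l) = 8 + 3*l (D(O, l) = 9 - (-3*l + 1) = 9 - (1 - 3*l) = 9 + (-1 + 3*l) = 8 + 3*l)
y = 2 (y = -9 + 11 = 2)
a = 9 (a = (-3)**2 = 9)
U(k, I) = -5 + (5 + k)/(9 + k) (U(k, I) = -5 + (k + (8 + 3*(-1)))/(9 + k) = -5 + (k + (8 - 3))/(9 + k) = -5 + (k + 5)/(9 + k) = -5 + (5 + k)/(9 + k))
U(y, -10)*(-117) = (4*(-10 - 1*2)/(9 + 2))*(-117) = (4*(-10 - 2)/11)*(-117) = (4*(1/11)*(-12))*(-117) = -48/11*(-117) = 5616/11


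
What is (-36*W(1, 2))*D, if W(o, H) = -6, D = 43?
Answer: 9288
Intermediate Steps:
(-36*W(1, 2))*D = -36*(-6)*43 = 216*43 = 9288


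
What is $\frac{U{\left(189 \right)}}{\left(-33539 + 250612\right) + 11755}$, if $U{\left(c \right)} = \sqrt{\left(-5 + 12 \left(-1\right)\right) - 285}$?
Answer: $\frac{i \sqrt{302}}{228828} \approx 7.5944 \cdot 10^{-5} i$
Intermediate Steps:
$U{\left(c \right)} = i \sqrt{302}$ ($U{\left(c \right)} = \sqrt{\left(-5 - 12\right) - 285} = \sqrt{-17 - 285} = \sqrt{-302} = i \sqrt{302}$)
$\frac{U{\left(189 \right)}}{\left(-33539 + 250612\right) + 11755} = \frac{i \sqrt{302}}{\left(-33539 + 250612\right) + 11755} = \frac{i \sqrt{302}}{217073 + 11755} = \frac{i \sqrt{302}}{228828}$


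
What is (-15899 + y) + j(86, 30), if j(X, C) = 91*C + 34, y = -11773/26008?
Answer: -341626853/26008 ≈ -13135.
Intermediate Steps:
y = -11773/26008 (y = -11773*1/26008 = -11773/26008 ≈ -0.45267)
j(X, C) = 34 + 91*C
(-15899 + y) + j(86, 30) = (-15899 - 11773/26008) + (34 + 91*30) = -413512965/26008 + (34 + 2730) = -413512965/26008 + 2764 = -341626853/26008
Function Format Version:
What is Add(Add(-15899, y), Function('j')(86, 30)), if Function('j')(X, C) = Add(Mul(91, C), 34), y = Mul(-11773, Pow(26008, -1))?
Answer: Rational(-341626853, 26008) ≈ -13135.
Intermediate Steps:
y = Rational(-11773, 26008) (y = Mul(-11773, Rational(1, 26008)) = Rational(-11773, 26008) ≈ -0.45267)
Function('j')(X, C) = Add(34, Mul(91, C))
Add(Add(-15899, y), Function('j')(86, 30)) = Add(Add(-15899, Rational(-11773, 26008)), Add(34, Mul(91, 30))) = Add(Rational(-413512965, 26008), Add(34, 2730)) = Add(Rational(-413512965, 26008), 2764) = Rational(-341626853, 26008)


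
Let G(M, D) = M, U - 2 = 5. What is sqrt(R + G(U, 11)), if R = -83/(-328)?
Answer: sqrt(195078)/164 ≈ 2.6931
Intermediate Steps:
U = 7 (U = 2 + 5 = 7)
R = 83/328 (R = -83*(-1/328) = 83/328 ≈ 0.25305)
sqrt(R + G(U, 11)) = sqrt(83/328 + 7) = sqrt(2379/328) = sqrt(195078)/164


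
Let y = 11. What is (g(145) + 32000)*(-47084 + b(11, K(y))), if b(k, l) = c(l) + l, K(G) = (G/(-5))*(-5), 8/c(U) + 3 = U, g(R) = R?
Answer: -1513129440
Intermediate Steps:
c(U) = 8/(-3 + U)
K(G) = G (K(G) = (G*(-⅕))*(-5) = -G/5*(-5) = G)
b(k, l) = l + 8/(-3 + l) (b(k, l) = 8/(-3 + l) + l = l + 8/(-3 + l))
(g(145) + 32000)*(-47084 + b(11, K(y))) = (145 + 32000)*(-47084 + (8 + 11*(-3 + 11))/(-3 + 11)) = 32145*(-47084 + (8 + 11*8)/8) = 32145*(-47084 + (8 + 88)/8) = 32145*(-47084 + (⅛)*96) = 32145*(-47084 + 12) = 32145*(-47072) = -1513129440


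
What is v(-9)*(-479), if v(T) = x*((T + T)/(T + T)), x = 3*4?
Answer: -5748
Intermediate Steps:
x = 12
v(T) = 12 (v(T) = 12*((T + T)/(T + T)) = 12*((2*T)/((2*T))) = 12*((2*T)*(1/(2*T))) = 12*1 = 12)
v(-9)*(-479) = 12*(-479) = -5748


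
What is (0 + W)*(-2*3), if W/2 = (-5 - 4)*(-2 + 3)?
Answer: 108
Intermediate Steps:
W = -18 (W = 2*((-5 - 4)*(-2 + 3)) = 2*(-9*1) = 2*(-9) = -18)
(0 + W)*(-2*3) = (0 - 18)*(-2*3) = -18*(-6) = 108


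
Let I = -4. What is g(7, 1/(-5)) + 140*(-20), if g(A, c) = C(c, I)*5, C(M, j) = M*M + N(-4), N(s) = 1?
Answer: -13974/5 ≈ -2794.8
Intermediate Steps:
C(M, j) = 1 + M² (C(M, j) = M*M + 1 = M² + 1 = 1 + M²)
g(A, c) = 5 + 5*c² (g(A, c) = (1 + c²)*5 = 5 + 5*c²)
g(7, 1/(-5)) + 140*(-20) = (5 + 5*(1/(-5))²) + 140*(-20) = (5 + 5*(-⅕)²) - 2800 = (5 + 5*(1/25)) - 2800 = (5 + ⅕) - 2800 = 26/5 - 2800 = -13974/5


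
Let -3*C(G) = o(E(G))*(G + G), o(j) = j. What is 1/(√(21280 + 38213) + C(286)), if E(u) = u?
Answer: -490776/26761807027 - 9*√59493/26761807027 ≈ -1.8421e-5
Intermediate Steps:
C(G) = -2*G²/3 (C(G) = -G*(G + G)/3 = -G*2*G/3 = -2*G²/3)
1/(√(21280 + 38213) + C(286)) = 1/(√(21280 + 38213) - ⅔*286²) = 1/(√59493 - ⅔*81796) = 1/(√59493 - 163592/3) = 1/(-163592/3 + √59493)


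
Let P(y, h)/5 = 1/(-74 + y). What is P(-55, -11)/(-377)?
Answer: 5/48633 ≈ 0.00010281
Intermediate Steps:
P(y, h) = 5/(-74 + y)
P(-55, -11)/(-377) = (5/(-74 - 55))/(-377) = (5/(-129))*(-1/377) = (5*(-1/129))*(-1/377) = -5/129*(-1/377) = 5/48633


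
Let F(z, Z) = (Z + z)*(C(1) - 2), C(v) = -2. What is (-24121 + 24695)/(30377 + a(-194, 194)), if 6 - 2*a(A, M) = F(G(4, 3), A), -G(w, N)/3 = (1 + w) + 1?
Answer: 287/14978 ≈ 0.019161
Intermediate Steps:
G(w, N) = -6 - 3*w (G(w, N) = -3*((1 + w) + 1) = -3*(2 + w) = -6 - 3*w)
F(z, Z) = -4*Z - 4*z (F(z, Z) = (Z + z)*(-2 - 2) = (Z + z)*(-4) = -4*Z - 4*z)
a(A, M) = -33 + 2*A (a(A, M) = 3 - (-4*A - 4*(-6 - 3*4))/2 = 3 - (-4*A - 4*(-6 - 12))/2 = 3 - (-4*A - 4*(-18))/2 = 3 - (-4*A + 72)/2 = 3 - (72 - 4*A)/2 = 3 + (-36 + 2*A) = -33 + 2*A)
(-24121 + 24695)/(30377 + a(-194, 194)) = (-24121 + 24695)/(30377 + (-33 + 2*(-194))) = 574/(30377 + (-33 - 388)) = 574/(30377 - 421) = 574/29956 = 574*(1/29956) = 287/14978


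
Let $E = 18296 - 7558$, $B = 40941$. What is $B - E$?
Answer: $30203$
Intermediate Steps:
$E = 10738$
$B - E = 40941 - 10738 = 30203$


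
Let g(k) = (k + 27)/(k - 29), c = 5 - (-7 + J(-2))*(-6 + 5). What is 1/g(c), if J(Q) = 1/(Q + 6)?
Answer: -123/101 ≈ -1.2178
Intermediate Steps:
J(Q) = 1/(6 + Q)
c = -7/4 (c = 5 - (-7 + 1/(6 - 2))*(-6 + 5) = 5 - (-7 + 1/4)*(-1) = 5 - (-7 + ¼)*(-1) = 5 - (-27)*(-1)/4 = 5 - 1*27/4 = 5 - 27/4 = -7/4 ≈ -1.7500)
g(k) = (27 + k)/(-29 + k)
1/g(c) = 1/((27 - 7/4)/(-29 - 7/4)) = 1/((101/4)/(-123/4)) = 1/(-4/123*101/4) = 1/(-101/123) = -123/101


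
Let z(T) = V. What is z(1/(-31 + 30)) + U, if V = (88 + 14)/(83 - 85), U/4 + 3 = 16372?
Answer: 65425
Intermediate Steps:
U = 65476 (U = -12 + 4*16372 = -12 + 65488 = 65476)
V = -51 (V = 102/(-2) = 102*(-½) = -51)
z(T) = -51
z(1/(-31 + 30)) + U = -51 + 65476 = 65425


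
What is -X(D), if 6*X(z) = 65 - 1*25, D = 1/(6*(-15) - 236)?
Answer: -20/3 ≈ -6.6667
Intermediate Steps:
D = -1/326 (D = 1/(-90 - 236) = 1/(-326) = -1/326 ≈ -0.0030675)
X(z) = 20/3 (X(z) = (65 - 1*25)/6 = (65 - 25)/6 = (1/6)*40 = 20/3)
-X(D) = -1*20/3 = -20/3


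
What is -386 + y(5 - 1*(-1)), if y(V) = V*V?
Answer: -350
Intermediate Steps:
y(V) = V²
-386 + y(5 - 1*(-1)) = -386 + (5 - 1*(-1))² = -386 + (5 + 1)² = -386 + 6² = -386 + 36 = -350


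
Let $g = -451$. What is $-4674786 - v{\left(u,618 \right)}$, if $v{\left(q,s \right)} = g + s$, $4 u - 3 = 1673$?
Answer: $-4674953$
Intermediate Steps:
$u = 419$ ($u = \frac{3}{4} + \frac{1}{4} \cdot 1673 = \frac{3}{4} + \frac{1673}{4} = 419$)
$v{\left(q,s \right)} = -451 + s$
$-4674786 - v{\left(u,618 \right)} = -4674786 - \left(-451 + 618\right) = -4674786 - 167 = -4674953$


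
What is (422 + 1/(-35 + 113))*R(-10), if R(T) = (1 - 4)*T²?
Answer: -1645850/13 ≈ -1.2660e+5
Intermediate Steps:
R(T) = -3*T²
(422 + 1/(-35 + 113))*R(-10) = (422 + 1/(-35 + 113))*(-3*(-10)²) = (422 + 1/78)*(-3*100) = (422 + 1/78)*(-300) = (32917/78)*(-300) = -1645850/13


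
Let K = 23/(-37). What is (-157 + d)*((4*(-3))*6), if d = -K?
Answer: 416592/37 ≈ 11259.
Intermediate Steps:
K = -23/37 (K = 23*(-1/37) = -23/37 ≈ -0.62162)
d = 23/37 (d = -1*(-23/37) = 23/37 ≈ 0.62162)
(-157 + d)*((4*(-3))*6) = (-157 + 23/37)*((4*(-3))*6) = -(-69432)*6/37 = -5786/37*(-72) = 416592/37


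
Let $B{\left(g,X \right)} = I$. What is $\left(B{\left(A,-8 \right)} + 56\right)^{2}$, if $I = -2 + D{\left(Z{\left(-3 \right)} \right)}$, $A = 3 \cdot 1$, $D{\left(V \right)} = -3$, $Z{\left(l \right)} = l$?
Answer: $2601$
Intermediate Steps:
$A = 3$
$I = -5$ ($I = -2 - 3 = -5$)
$B{\left(g,X \right)} = -5$
$\left(B{\left(A,-8 \right)} + 56\right)^{2} = \left(-5 + 56\right)^{2} = 51^{2} = 2601$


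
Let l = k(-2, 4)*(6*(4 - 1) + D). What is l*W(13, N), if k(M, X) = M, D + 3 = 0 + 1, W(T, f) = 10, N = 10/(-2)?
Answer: -320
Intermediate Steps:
N = -5 (N = 10*(-1/2) = -5)
D = -2 (D = -3 + (0 + 1) = -3 + 1 = -2)
l = -32 (l = -2*(6*(4 - 1) - 2) = -2*(6*3 - 2) = -2*(18 - 2) = -2*16 = -32)
l*W(13, N) = -32*10 = -320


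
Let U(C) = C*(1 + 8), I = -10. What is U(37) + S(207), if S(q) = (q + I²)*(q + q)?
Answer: 127431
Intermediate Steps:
S(q) = 2*q*(100 + q) (S(q) = (q + (-10)²)*(q + q) = (q + 100)*(2*q) = (100 + q)*(2*q) = 2*q*(100 + q))
U(C) = 9*C (U(C) = C*9 = 9*C)
U(37) + S(207) = 9*37 + 2*207*(100 + 207) = 333 + 2*207*307 = 333 + 127098 = 127431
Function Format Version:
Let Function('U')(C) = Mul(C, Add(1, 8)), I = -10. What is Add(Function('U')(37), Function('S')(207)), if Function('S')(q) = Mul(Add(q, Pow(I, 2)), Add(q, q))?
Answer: 127431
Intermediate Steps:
Function('S')(q) = Mul(2, q, Add(100, q)) (Function('S')(q) = Mul(Add(q, Pow(-10, 2)), Add(q, q)) = Mul(Add(q, 100), Mul(2, q)) = Mul(Add(100, q), Mul(2, q)) = Mul(2, q, Add(100, q)))
Function('U')(C) = Mul(9, C) (Function('U')(C) = Mul(C, 9) = Mul(9, C))
Add(Function('U')(37), Function('S')(207)) = Add(Mul(9, 37), Mul(2, 207, Add(100, 207))) = Add(333, Mul(2, 207, 307)) = Add(333, 127098) = 127431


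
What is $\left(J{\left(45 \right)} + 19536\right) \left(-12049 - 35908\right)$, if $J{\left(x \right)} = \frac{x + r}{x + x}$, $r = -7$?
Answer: $- \frac{42160869023}{45} \approx -9.3691 \cdot 10^{8}$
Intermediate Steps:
$J{\left(x \right)} = \frac{-7 + x}{2 x}$ ($J{\left(x \right)} = \frac{x - 7}{x + x} = \frac{-7 + x}{2 x}$)
$\left(J{\left(45 \right)} + 19536\right) \left(-12049 - 35908\right) = \left(\frac{-7 + 45}{2 \cdot 45} + 19536\right) \left(-12049 - 35908\right) = \left(\frac{1}{2} \cdot \frac{1}{45} \cdot 38 + 19536\right) \left(-47957\right) = \left(\frac{19}{45} + 19536\right) \left(-47957\right) = \frac{879139}{45} \left(-47957\right) = - \frac{42160869023}{45}$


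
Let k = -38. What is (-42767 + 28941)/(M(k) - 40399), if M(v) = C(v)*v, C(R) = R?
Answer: 13826/38955 ≈ 0.35492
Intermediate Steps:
M(v) = v**2 (M(v) = v*v = v**2)
(-42767 + 28941)/(M(k) - 40399) = (-42767 + 28941)/((-38)**2 - 40399) = -13826/(1444 - 40399) = -13826/(-38955) = -13826*(-1/38955) = 13826/38955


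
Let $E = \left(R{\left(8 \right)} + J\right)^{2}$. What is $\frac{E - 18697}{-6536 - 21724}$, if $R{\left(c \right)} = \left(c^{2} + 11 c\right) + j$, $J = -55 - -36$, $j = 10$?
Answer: $- \frac{146}{2355} \approx -0.061996$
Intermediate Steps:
$J = -19$ ($J = -55 + 36 = -19$)
$R{\left(c \right)} = 10 + c^{2} + 11 c$ ($R{\left(c \right)} = \left(c^{2} + 11 c\right) + 10 = 10 + c^{2} + 11 c$)
$E = 20449$ ($E = \left(\left(10 + 8^{2} + 11 \cdot 8\right) - 19\right)^{2} = \left(\left(10 + 64 + 88\right) - 19\right)^{2} = \left(162 - 19\right)^{2} = 143^{2} = 20449$)
$\frac{E - 18697}{-6536 - 21724} = \frac{20449 - 18697}{-6536 - 21724} = \frac{1752}{-28260} = 1752 \left(- \frac{1}{28260}\right) = - \frac{146}{2355}$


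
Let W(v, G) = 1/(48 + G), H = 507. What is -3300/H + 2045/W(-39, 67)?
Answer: 39743475/169 ≈ 2.3517e+5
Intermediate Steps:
-3300/H + 2045/W(-39, 67) = -3300/507 + 2045/(1/(48 + 67)) = -3300*1/507 + 2045/(1/115) = -1100/169 + 2045/(1/115) = -1100/169 + 2045*115 = -1100/169 + 235175 = 39743475/169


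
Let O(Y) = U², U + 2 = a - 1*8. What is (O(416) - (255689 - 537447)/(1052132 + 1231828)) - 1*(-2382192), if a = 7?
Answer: 2720426038859/1141980 ≈ 2.3822e+6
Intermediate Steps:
U = -3 (U = -2 + (7 - 1*8) = -2 + (7 - 8) = -2 - 1 = -3)
O(Y) = 9 (O(Y) = (-3)² = 9)
(O(416) - (255689 - 537447)/(1052132 + 1231828)) - 1*(-2382192) = (9 - (255689 - 537447)/(1052132 + 1231828)) - 1*(-2382192) = (9 - (-281758)/2283960) + 2382192 = (9 - 1*(-140879/1141980)) + 2382192 = (9 + 140879/1141980) + 2382192 = 10418699/1141980 + 2382192 = 2720426038859/1141980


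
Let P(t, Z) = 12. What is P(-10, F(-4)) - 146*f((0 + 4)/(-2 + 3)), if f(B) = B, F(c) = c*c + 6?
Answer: -572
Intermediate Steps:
F(c) = 6 + c² (F(c) = c² + 6 = 6 + c²)
P(-10, F(-4)) - 146*f((0 + 4)/(-2 + 3)) = 12 - 146*(0 + 4)/(-2 + 3) = 12 - 584/1 = 12 - 584 = -572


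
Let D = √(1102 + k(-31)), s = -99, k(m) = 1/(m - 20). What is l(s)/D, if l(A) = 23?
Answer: 23*√2866251/56201 ≈ 0.69285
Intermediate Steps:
k(m) = 1/(-20 + m)
D = √2866251/51 (D = √(1102 + 1/(-20 - 31)) = √(1102 + 1/(-51)) = √(1102 - 1/51) = √(56201/51) = √2866251/51 ≈ 33.196)
l(s)/D = 23/((√2866251/51)) = 23*(√2866251/56201) = 23*√2866251/56201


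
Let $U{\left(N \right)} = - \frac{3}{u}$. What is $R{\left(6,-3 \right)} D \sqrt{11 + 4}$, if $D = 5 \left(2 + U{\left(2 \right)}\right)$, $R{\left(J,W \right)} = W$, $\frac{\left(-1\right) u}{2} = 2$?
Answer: $- \frac{165 \sqrt{15}}{4} \approx -159.76$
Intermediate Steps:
$u = -4$ ($u = \left(-2\right) 2 = -4$)
$U{\left(N \right)} = \frac{3}{4}$ ($U{\left(N \right)} = - \frac{3}{-4} = \left(-3\right) \left(- \frac{1}{4}\right) = \frac{3}{4}$)
$D = \frac{55}{4}$ ($D = 5 \left(2 + \frac{3}{4}\right) = 5 \cdot \frac{11}{4} = \frac{55}{4} \approx 13.75$)
$R{\left(6,-3 \right)} D \sqrt{11 + 4} = \left(-3\right) \frac{55}{4} \sqrt{11 + 4} = - \frac{165 \sqrt{15}}{4}$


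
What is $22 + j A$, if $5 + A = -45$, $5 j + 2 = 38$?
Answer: $-338$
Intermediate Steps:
$j = \frac{36}{5}$ ($j = - \frac{2}{5} + \frac{1}{5} \cdot 38 = - \frac{2}{5} + \frac{38}{5} = \frac{36}{5} \approx 7.2$)
$A = -50$ ($A = -5 - 45 = -50$)
$22 + j A = 22 + \frac{36}{5} \left(-50\right) = 22 - 360 = -338$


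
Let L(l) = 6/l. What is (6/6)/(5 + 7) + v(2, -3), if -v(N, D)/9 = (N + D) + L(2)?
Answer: -215/12 ≈ -17.917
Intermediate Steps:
v(N, D) = -27 - 9*D - 9*N (v(N, D) = -9*((N + D) + 6/2) = -9*((D + N) + 6*(½)) = -9*((D + N) + 3) = -9*(3 + D + N) = -27 - 9*D - 9*N)
(6/6)/(5 + 7) + v(2, -3) = (6/6)/(5 + 7) + (-27 - 9*(-3) - 9*2) = (6*(⅙))/12 + (-27 + 27 - 18) = 1*(1/12) - 18 = 1/12 - 18 = -215/12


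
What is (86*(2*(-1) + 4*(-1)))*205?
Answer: -105780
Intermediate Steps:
(86*(2*(-1) + 4*(-1)))*205 = (86*(-2 - 4))*205 = (86*(-6))*205 = -516*205 = -105780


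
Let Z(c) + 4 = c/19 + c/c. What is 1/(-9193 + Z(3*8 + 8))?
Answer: -19/174692 ≈ -0.00010876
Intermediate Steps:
Z(c) = -3 + c/19 (Z(c) = -4 + (c/19 + c/c) = -4 + (c*(1/19) + 1) = -4 + (c/19 + 1) = -4 + (1 + c/19) = -3 + c/19)
1/(-9193 + Z(3*8 + 8)) = 1/(-9193 + (-3 + (3*8 + 8)/19)) = 1/(-9193 + (-3 + (24 + 8)/19)) = 1/(-9193 + (-3 + (1/19)*32)) = 1/(-9193 + (-3 + 32/19)) = 1/(-9193 - 25/19) = 1/(-174692/19) = -19/174692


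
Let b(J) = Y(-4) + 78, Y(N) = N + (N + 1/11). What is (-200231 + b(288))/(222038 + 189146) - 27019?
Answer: -61104893613/2261512 ≈ -27020.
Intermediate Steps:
Y(N) = 1/11 + 2*N (Y(N) = N + (N + 1/11) = N + (1/11 + N) = 1/11 + 2*N)
b(J) = 771/11 (b(J) = (1/11 + 2*(-4)) + 78 = (1/11 - 8) + 78 = -87/11 + 78 = 771/11)
(-200231 + b(288))/(222038 + 189146) - 27019 = (-200231 + 771/11)/(222038 + 189146) - 27019 = -2201770/11/411184 - 27019 = -2201770/11*1/411184 - 27019 = -1100885/2261512 - 27019 = -61104893613/2261512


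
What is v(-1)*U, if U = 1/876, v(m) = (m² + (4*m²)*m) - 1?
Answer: -1/219 ≈ -0.0045662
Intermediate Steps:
v(m) = -1 + m² + 4*m³ (v(m) = (m² + 4*m³) - 1 = -1 + m² + 4*m³)
U = 1/876 ≈ 0.0011416
v(-1)*U = (-1 + (-1)² + 4*(-1)³)*(1/876) = (-1 + 1 + 4*(-1))*(1/876) = (-1 + 1 - 4)*(1/876) = -4*1/876 = -1/219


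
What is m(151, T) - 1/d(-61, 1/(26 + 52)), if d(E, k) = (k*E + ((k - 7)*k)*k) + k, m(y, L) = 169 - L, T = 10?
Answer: 58602567/365585 ≈ 160.30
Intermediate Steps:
d(E, k) = k + E*k + k**2*(-7 + k) (d(E, k) = (E*k + ((-7 + k)*k)*k) + k = (E*k + (k*(-7 + k))*k) + k = (E*k + k**2*(-7 + k)) + k = k + E*k + k**2*(-7 + k))
m(151, T) - 1/d(-61, 1/(26 + 52)) = (169 - 1*10) - 1/((1 - 61 + (1/(26 + 52))**2 - 7/(26 + 52))/(26 + 52)) = (169 - 10) - 1/((1 - 61 + (1/78)**2 - 7/78)/78) = 159 - 1/((1 - 61 + (1/78)**2 - 7*1/78)/78) = 159 - 1/((1 - 61 + 1/6084 - 7/78)/78) = 159 - 1/((1/78)*(-365585/6084)) = 159 - 1/(-365585/474552) = 159 - 1*(-474552/365585) = 159 + 474552/365585 = 58602567/365585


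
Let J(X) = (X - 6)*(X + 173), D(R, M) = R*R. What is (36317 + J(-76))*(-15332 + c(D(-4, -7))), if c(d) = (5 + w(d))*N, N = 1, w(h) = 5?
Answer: -434577886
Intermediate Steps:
D(R, M) = R**2
J(X) = (-6 + X)*(173 + X)
c(d) = 10 (c(d) = (5 + 5)*1 = 10*1 = 10)
(36317 + J(-76))*(-15332 + c(D(-4, -7))) = (36317 + (-1038 + (-76)**2 + 167*(-76)))*(-15332 + 10) = (36317 + (-1038 + 5776 - 12692))*(-15322) = (36317 - 7954)*(-15322) = 28363*(-15322) = -434577886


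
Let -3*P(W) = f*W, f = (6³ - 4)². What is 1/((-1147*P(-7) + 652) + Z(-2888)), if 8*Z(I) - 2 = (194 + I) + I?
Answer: -6/721711025 ≈ -8.3136e-9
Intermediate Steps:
f = 44944 (f = (216 - 4)² = 212² = 44944)
P(W) = -44944*W/3
Z(I) = 49/2 + I/4 (Z(I) = ¼ + ((194 + I) + I)/8 = ¼ + (194 + 2*I)/8 = ¼ + (97/4 + I/4) = 49/2 + I/4)
1/((-1147*P(-7) + 652) + Z(-2888)) = 1/((-(-51550768)*(-7)/3 + 652) + (49/2 + (¼)*(-2888))) = 1/((-1147*314608/3 + 652) + (49/2 - 722)) = 1/((-360855376/3 + 652) - 1395/2) = 1/(-360853420/3 - 1395/2) = 1/(-721711025/6) = -6/721711025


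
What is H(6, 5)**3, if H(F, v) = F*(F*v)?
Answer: 5832000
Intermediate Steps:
H(F, v) = v*F**2
H(6, 5)**3 = (5*6**2)**3 = (5*36)**3 = 180**3 = 5832000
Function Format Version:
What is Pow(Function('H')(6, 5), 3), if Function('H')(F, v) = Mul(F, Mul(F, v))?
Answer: 5832000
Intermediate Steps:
Function('H')(F, v) = Mul(v, Pow(F, 2))
Pow(Function('H')(6, 5), 3) = Pow(Mul(5, Pow(6, 2)), 3) = Pow(Mul(5, 36), 3) = Pow(180, 3) = 5832000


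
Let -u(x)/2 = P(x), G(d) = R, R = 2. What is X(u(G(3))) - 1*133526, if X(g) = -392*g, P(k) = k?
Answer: -131958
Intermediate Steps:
G(d) = 2
u(x) = -2*x
X(u(G(3))) - 1*133526 = -(-784)*2 - 1*133526 = -392*(-4) - 133526 = 1568 - 133526 = -131958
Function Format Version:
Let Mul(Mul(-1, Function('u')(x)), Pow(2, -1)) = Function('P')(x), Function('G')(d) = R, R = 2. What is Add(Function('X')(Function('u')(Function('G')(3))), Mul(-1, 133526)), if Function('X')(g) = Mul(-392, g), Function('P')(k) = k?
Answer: -131958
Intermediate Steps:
Function('G')(d) = 2
Function('u')(x) = Mul(-2, x)
Add(Function('X')(Function('u')(Function('G')(3))), Mul(-1, 133526)) = Add(Mul(-392, Mul(-2, 2)), Mul(-1, 133526)) = Add(Mul(-392, -4), -133526) = Add(1568, -133526) = -131958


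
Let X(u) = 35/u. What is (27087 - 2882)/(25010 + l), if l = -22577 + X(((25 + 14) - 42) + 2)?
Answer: 24205/2398 ≈ 10.094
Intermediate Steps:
l = -22612 (l = -22577 + 35/(((25 + 14) - 42) + 2) = -22577 + 35/((39 - 42) + 2) = -22577 + 35/(-3 + 2) = -22577 + 35/(-1) = -22577 + 35*(-1) = -22577 - 35 = -22612)
(27087 - 2882)/(25010 + l) = (27087 - 2882)/(25010 - 22612) = 24205/2398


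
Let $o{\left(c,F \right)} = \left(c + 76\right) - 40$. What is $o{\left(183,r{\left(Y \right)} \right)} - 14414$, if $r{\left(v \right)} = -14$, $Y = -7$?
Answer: $-14195$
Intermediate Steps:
$o{\left(c,F \right)} = 36 + c$ ($o{\left(c,F \right)} = \left(76 + c\right) - 40 = 36 + c$)
$o{\left(183,r{\left(Y \right)} \right)} - 14414 = \left(36 + 183\right) - 14414 = 219 - 14414 = -14195$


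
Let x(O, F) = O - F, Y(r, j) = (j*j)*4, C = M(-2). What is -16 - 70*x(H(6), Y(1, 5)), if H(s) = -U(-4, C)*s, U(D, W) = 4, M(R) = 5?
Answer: 8664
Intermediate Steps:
C = 5
Y(r, j) = 4*j**2 (Y(r, j) = j**2*4 = 4*j**2)
H(s) = -4*s
-16 - 70*x(H(6), Y(1, 5)) = -16 - 70*(-4*6 - 4*5**2) = -16 - 70*(-24 - 4*25) = -16 - 70*(-24 - 1*100) = -16 - 70*(-24 - 100) = -16 - 70*(-124) = -16 + 8680 = 8664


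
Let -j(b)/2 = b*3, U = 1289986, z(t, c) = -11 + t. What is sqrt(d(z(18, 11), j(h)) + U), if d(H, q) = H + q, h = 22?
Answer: sqrt(1289861) ≈ 1135.7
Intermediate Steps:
j(b) = -6*b (j(b) = -2*b*3 = -6*b)
sqrt(d(z(18, 11), j(h)) + U) = sqrt(((-11 + 18) - 6*22) + 1289986) = sqrt((7 - 132) + 1289986) = sqrt(-125 + 1289986) = sqrt(1289861)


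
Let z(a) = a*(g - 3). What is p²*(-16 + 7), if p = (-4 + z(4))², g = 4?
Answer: 0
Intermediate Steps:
z(a) = a (z(a) = a*(4 - 3) = a*1 = a)
p = 0 (p = (-4 + 4)² = 0² = 0)
p²*(-16 + 7) = 0²*(-16 + 7) = 0*(-9) = 0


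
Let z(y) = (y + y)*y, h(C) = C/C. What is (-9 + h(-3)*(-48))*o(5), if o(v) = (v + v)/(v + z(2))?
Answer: -570/13 ≈ -43.846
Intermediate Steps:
h(C) = 1
z(y) = 2*y**2 (z(y) = (2*y)*y = 2*y**2)
o(v) = 2*v/(8 + v) (o(v) = (v + v)/(v + 2*2**2) = (2*v)/(v + 2*4) = (2*v)/(v + 8) = (2*v)/(8 + v) = 2*v/(8 + v))
(-9 + h(-3)*(-48))*o(5) = (-9 + 1*(-48))*(2*5/(8 + 5)) = (-9 - 48)*(2*5/13) = -114*5/13 = -57*10/13 = -570/13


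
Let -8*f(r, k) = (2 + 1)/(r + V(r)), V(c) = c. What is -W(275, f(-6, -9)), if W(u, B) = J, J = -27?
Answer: 27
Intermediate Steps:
f(r, k) = -3/(16*r) (f(r, k) = -(2 + 1)/(8*(r + r)) = -3/(8*(2*r)) = -3*1/(2*r)/8 = -3/(16*r))
W(u, B) = -27
-W(275, f(-6, -9)) = -1*(-27) = 27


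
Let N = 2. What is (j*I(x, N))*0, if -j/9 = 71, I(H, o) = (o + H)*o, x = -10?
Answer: 0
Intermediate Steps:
I(H, o) = o*(H + o) (I(H, o) = (H + o)*o = o*(H + o))
j = -639 (j = -9*71 = -639)
(j*I(x, N))*0 = -1278*(-10 + 2)*0 = -1278*(-8)*0 = -639*(-16)*0 = 10224*0 = 0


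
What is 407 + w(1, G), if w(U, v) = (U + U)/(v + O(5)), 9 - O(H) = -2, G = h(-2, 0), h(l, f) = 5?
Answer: 3257/8 ≈ 407.13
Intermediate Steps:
G = 5
O(H) = 11 (O(H) = 9 - 1*(-2) = 9 + 2 = 11)
w(U, v) = 2*U/(11 + v) (w(U, v) = (U + U)/(v + 11) = (2*U)/(11 + v) = 2*U/(11 + v))
407 + w(1, G) = 407 + 2*1/(11 + 5) = 407 + 2*1/16 = 407 + 2*1*(1/16) = 407 + ⅛ = 3257/8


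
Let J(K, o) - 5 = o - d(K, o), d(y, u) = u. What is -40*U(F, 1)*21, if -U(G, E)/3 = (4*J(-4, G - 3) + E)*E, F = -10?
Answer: 52920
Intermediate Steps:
J(K, o) = 5 (J(K, o) = 5 + (o - o) = 5 + 0 = 5)
U(G, E) = -3*E*(20 + E) (U(G, E) = -3*(4*5 + E)*E = -3*(20 + E)*E = -3*E*(20 + E))
-40*U(F, 1)*21 = -(-120)*(20 + 1)*21 = -(-120)*21*21 = -40*(-63)*21 = 2520*21 = 52920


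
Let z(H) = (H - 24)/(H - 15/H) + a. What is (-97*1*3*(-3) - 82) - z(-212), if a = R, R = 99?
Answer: 31040836/44929 ≈ 690.89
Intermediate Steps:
a = 99
z(H) = 99 + (-24 + H)/(H - 15/H) (z(H) = (H - 24)/(H - 15/H) + 99 = (-24 + H)/(H - 15/H) + 99 = 99 + (-24 + H)/(H - 15/H))
(-97*1*3*(-3) - 82) - z(-212) = (-97*1*3*(-3) - 82) - (-1485 - 24*(-212) + 100*(-212)²)/(-15 + (-212)²) = (-291*(-3) - 82) - (-1485 + 5088 + 100*44944)/(-15 + 44944) = (-97*(-9) - 82) - (-1485 + 5088 + 4494400)/44929 = (873 - 82) - 4498003/44929 = 791 - 1*4498003/44929 = 791 - 4498003/44929 = 31040836/44929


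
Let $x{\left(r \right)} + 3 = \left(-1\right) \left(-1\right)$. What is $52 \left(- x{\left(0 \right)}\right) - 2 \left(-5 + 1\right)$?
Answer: $112$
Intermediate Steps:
$x{\left(r \right)} = -2$ ($x{\left(r \right)} = -3 - -1 = -3 + 1 = -2$)
$52 \left(- x{\left(0 \right)}\right) - 2 \left(-5 + 1\right) = 52 \left(\left(-1\right) \left(-2\right)\right) - 2 \left(-5 + 1\right) = 52 \cdot 2 - -8 = 104 + 8 = 112$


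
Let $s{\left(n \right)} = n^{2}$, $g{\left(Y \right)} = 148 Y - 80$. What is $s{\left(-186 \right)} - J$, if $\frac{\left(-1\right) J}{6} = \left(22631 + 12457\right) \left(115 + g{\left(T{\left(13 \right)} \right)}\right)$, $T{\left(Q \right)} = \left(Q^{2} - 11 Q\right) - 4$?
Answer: $692882244$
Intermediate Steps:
$T{\left(Q \right)} = -4 + Q^{2} - 11 Q$
$g{\left(Y \right)} = -80 + 148 Y$
$J = -692847648$ ($J = - 6 \left(22631 + 12457\right) \left(115 - \left(80 - 148 \left(-4 + 13^{2} - 143\right)\right)\right) = - 6 \cdot 35088 \left(115 - \left(80 - 148 \left(-4 + 169 - 143\right)\right)\right) = - 6 \cdot 35088 \left(115 + \left(-80 + 148 \cdot 22\right)\right) = - 6 \cdot 35088 \left(115 + \left(-80 + 3256\right)\right) = - 6 \cdot 35088 \left(115 + 3176\right) = - 6 \cdot 35088 \cdot 3291 = \left(-6\right) 115474608 = -692847648$)
$s{\left(-186 \right)} - J = \left(-186\right)^{2} - -692847648 = 34596 + 692847648 = 692882244$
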